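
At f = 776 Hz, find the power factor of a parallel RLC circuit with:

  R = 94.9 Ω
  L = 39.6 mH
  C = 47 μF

Step 1 — Angular frequency: ω = 2π·f = 2π·776 = 4876 rad/s.
Step 2 — Component impedances:
  R: Z = R = 94.9 Ω
  L: Z = jωL = j·4876·0.0396 = 0 + j193.1 Ω
  C: Z = 1/(jωC) = -j/(ω·C) = 0 - j4.364 Ω
Step 3 — Parallel combination: 1/Z_total = 1/R + 1/L + 1/C; Z_total = 0.2096 - j4.455 Ω = 4.46∠-87.3° Ω.
Step 4 — Power factor: PF = cos(φ) = Re(Z)/|Z| = 0.20958/4.4597 = 0.04699.
Step 5 — Type: Im(Z) = -4.455 ⇒ leading (phase φ = -87.3°).

PF = 0.04699 (leading, φ = -87.3°)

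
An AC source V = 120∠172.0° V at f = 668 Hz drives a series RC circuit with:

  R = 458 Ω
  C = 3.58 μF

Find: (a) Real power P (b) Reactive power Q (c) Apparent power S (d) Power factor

Step 1 — Angular frequency: ω = 2π·f = 2π·668 = 4197 rad/s.
Step 2 — Component impedances:
  R: Z = R = 458 Ω
  C: Z = 1/(jωC) = -j/(ω·C) = 0 - j66.55 Ω
Step 3 — Series combination: Z_total = R + C = 458 - j66.55 Ω = 462.8∠-8.3° Ω.
Step 4 — Source phasor: V = 120∠172.0° V = -118.8 + j16.7 V.
Step 5 — Current: I = V / Z = -0.2593 - j0.001212 A = 0.2593∠-179.7° A.
Step 6 — Complex power: S = V·I* = 30.79 - j4.474 VA.
Step 7 — Real power: P = Re(S) = 30.79 W.
Step 8 — Reactive power: Q = Im(S) = -4.474 VAR.
Step 9 — Apparent power: |S| = 31.11 VA.
Step 10 — Power factor: PF = P/|S| = 0.9896 (leading).

(a) P = 30.79 W  (b) Q = -4.474 VAR  (c) S = 31.11 VA  (d) PF = 0.9896 (leading)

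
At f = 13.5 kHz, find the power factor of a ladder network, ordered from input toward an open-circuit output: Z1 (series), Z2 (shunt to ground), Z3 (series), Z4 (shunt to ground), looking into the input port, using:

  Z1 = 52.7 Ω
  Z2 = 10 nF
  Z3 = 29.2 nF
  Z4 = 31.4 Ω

Step 1 — Angular frequency: ω = 2π·f = 2π·1.35e+04 = 8.482e+04 rad/s.
Step 2 — Component impedances:
  Z1: Z = R = 52.7 Ω
  Z2: Z = 1/(jωC) = -j/(ω·C) = 0 - j1179 Ω
  Z3: Z = 1/(jωC) = -j/(ω·C) = 0 - j403.7 Ω
  Z4: Z = R = 31.4 Ω
Step 3 — Ladder network (open output): work backward from the far end, alternating series and parallel combinations. Z_in = 70.12 - j301.1 Ω = 309.1∠-76.9° Ω.
Step 4 — Power factor: PF = cos(φ) = Re(Z)/|Z| = 70.116/309.15 = 0.2268.
Step 5 — Type: Im(Z) = -301.1 ⇒ leading (phase φ = -76.9°).

PF = 0.2268 (leading, φ = -76.9°)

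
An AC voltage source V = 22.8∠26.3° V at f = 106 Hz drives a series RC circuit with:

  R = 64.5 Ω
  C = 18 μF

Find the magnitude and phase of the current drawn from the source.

Step 1 — Angular frequency: ω = 2π·f = 2π·106 = 666 rad/s.
Step 2 — Component impedances:
  R: Z = R = 64.5 Ω
  C: Z = 1/(jωC) = -j/(ω·C) = 0 - j83.41 Ω
Step 3 — Series combination: Z_total = R + C = 64.5 - j83.41 Ω = 105.4∠-52.3° Ω.
Step 4 — Source phasor: V = 22.8∠26.3° V = 20.44 + j10.1 V.
Step 5 — Ohm's law: I = V / Z_total = (20.44 + j10.1) / (64.5 - j83.41) = 0.04279 + j0.212 A.
Step 6 — Convert to polar: |I| = 0.2162 A, ∠I = 78.6°.

I = 0.2162∠78.6° A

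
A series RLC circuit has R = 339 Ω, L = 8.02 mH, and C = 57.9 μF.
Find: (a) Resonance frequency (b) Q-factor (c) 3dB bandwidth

Step 1 — Resonance: ω₀ = 1/√(LC) = 1/√(0.00802·5.79e-05) = 1467 rad/s.
Step 2 — f₀ = ω₀/(2π) = 233.6 Hz.
Step 3 — Series Q: Q = ω₀L/R = 1467·0.00802/339 = 0.03472.
Step 4 — Bandwidth: Δω = ω₀/Q = 4.227e+04 rad/s; BW = Δω/(2π) = 6727 Hz.

(a) f₀ = 233.6 Hz  (b) Q = 0.03472  (c) BW = 6727 Hz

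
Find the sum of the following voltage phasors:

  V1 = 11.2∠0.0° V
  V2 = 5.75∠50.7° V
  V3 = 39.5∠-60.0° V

Step 1 — Convert each phasor to rectangular form:
  V1 = 11.2·(cos(0.0°) + j·sin(0.0°)) = 11.2 V
  V2 = 5.75·(cos(50.7°) + j·sin(50.7°)) = 3.642 + j4.45 V
  V3 = 39.5·(cos(-60.0°) + j·sin(-60.0°)) = 19.75 - j34.21 V
Step 2 — Sum components: V_total = 34.59 - j29.76 V.
Step 3 — Convert to polar: |V_total| = 45.63 V, ∠V_total = -40.7°.

V_total = 45.63∠-40.7° V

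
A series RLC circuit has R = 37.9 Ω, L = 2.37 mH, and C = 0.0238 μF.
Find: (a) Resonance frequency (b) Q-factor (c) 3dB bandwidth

Step 1 — Resonance condition Im(Z)=0 gives ω₀ = 1/√(LC).
Step 2 — ω₀ = 1/√(0.00237·2.38e-08) = 1.331e+05 rad/s.
Step 3 — f₀ = ω₀/(2π) = 2.119e+04 Hz.
Step 4 — Series Q: Q = ω₀L/R = 1.331e+05·0.00237/37.9 = 8.326.
Step 5 — 3dB bandwidth: Δω = ω₀/Q = 1.599e+04 rad/s; BW = Δω/(2π) = 2545 Hz.

(a) f₀ = 2.119e+04 Hz  (b) Q = 8.326  (c) BW = 2545 Hz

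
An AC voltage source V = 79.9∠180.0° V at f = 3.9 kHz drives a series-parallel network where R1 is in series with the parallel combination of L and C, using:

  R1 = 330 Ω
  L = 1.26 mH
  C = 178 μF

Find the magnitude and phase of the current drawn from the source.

Step 1 — Angular frequency: ω = 2π·f = 2π·3900 = 2.45e+04 rad/s.
Step 2 — Component impedances:
  R1: Z = R = 330 Ω
  L: Z = jωL = j·2.45e+04·0.00126 = 0 + j30.88 Ω
  C: Z = 1/(jωC) = -j/(ω·C) = 0 - j0.2293 Ω
Step 3 — Parallel branch: L || C = 1/(1/L + 1/C) = 0 - j0.231 Ω.
Step 4 — Series with R1: Z_total = R1 + (L || C) = 330 - j0.231 Ω = 330∠-0.0° Ω.
Step 5 — Source phasor: V = 79.9∠180.0° V = -79.9 V.
Step 6 — Ohm's law: I = V / Z_total = (-79.9) / (330 - j0.231) = -0.2421 - j0.0001695 A.
Step 7 — Convert to polar: |I| = 0.2421 A, ∠I = -180.0°.

I = 0.2421∠-180.0° A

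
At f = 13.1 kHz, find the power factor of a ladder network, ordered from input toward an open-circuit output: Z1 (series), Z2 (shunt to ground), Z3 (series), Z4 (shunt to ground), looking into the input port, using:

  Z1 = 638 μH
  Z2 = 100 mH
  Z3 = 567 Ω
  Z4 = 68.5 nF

Step 1 — Angular frequency: ω = 2π·f = 2π·1.31e+04 = 8.231e+04 rad/s.
Step 2 — Component impedances:
  Z1: Z = jωL = j·8.231e+04·0.000638 = 0 + j52.51 Ω
  Z2: Z = jωL = j·8.231e+04·0.1 = 0 + j8231 Ω
  Z3: Z = R = 567 Ω
  Z4: Z = 1/(jωC) = -j/(ω·C) = 0 - j177.4 Ω
Step 3 — Ladder network (open output): work backward from the far end, alternating series and parallel combinations. Z_in = 589.3 - j87.26 Ω = 595.8∠-8.4° Ω.
Step 4 — Power factor: PF = cos(φ) = Re(Z)/|Z| = 589.33/595.75 = 0.9892.
Step 5 — Type: Im(Z) = -87.26 ⇒ leading (phase φ = -8.4°).

PF = 0.9892 (leading, φ = -8.4°)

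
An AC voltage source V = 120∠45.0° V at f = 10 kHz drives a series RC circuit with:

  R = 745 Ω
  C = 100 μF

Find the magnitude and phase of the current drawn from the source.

Step 1 — Angular frequency: ω = 2π·f = 2π·1e+04 = 6.283e+04 rad/s.
Step 2 — Component impedances:
  R: Z = R = 745 Ω
  C: Z = 1/(jωC) = -j/(ω·C) = 0 - j0.1592 Ω
Step 3 — Series combination: Z_total = R + C = 745 - j0.1592 Ω = 745∠-0.0° Ω.
Step 4 — Source phasor: V = 120∠45.0° V = 84.85 + j84.85 V.
Step 5 — Ohm's law: I = V / Z_total = (84.85 + j84.85) / (745 - j0.1592) = 0.1139 + j0.1139 A.
Step 6 — Convert to polar: |I| = 0.1611 A, ∠I = 45.0°.

I = 0.1611∠45.0° A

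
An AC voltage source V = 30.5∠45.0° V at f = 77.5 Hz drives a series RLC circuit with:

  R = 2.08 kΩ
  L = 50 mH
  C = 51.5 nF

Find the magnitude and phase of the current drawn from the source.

Step 1 — Angular frequency: ω = 2π·f = 2π·77.5 = 486.9 rad/s.
Step 2 — Component impedances:
  R: Z = R = 2080 Ω
  L: Z = jωL = j·486.9·0.05 = 0 + j24.35 Ω
  C: Z = 1/(jωC) = -j/(ω·C) = 0 - j3.988e+04 Ω
Step 3 — Series combination: Z_total = R + L + C = 2080 - j3.985e+04 Ω = 3.991e+04∠-87.0° Ω.
Step 4 — Source phasor: V = 30.5∠45.0° V = 21.57 + j21.57 V.
Step 5 — Ohm's law: I = V / Z_total = (21.57 + j21.57) / (2080 - j3.985e+04) = -0.0005115 + j0.0005679 A.
Step 6 — Convert to polar: |I| = 0.0007643 A, ∠I = 132.0°.

I = 0.0007643∠132.0° A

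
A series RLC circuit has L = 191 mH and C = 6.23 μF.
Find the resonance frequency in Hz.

Step 1 — Resonance condition Im(Z)=0 gives ω₀ = 1/√(LC).
Step 2 — ω₀ = 1/√(0.191·6.23e-06) = 916.7 rad/s.
Step 3 — f₀ = ω₀/(2π) = 145.9 Hz.

f₀ = 145.9 Hz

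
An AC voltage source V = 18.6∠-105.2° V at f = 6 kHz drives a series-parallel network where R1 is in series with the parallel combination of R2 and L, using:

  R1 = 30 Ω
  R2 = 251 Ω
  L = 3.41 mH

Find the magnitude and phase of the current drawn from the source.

Step 1 — Angular frequency: ω = 2π·f = 2π·6000 = 3.77e+04 rad/s.
Step 2 — Component impedances:
  R1: Z = R = 30 Ω
  R2: Z = R = 251 Ω
  L: Z = jωL = j·3.77e+04·0.00341 = 0 + j128.6 Ω
Step 3 — Parallel branch: R2 || L = 1/(1/R2 + 1/L) = 52.16 + j101.8 Ω.
Step 4 — Series with R1: Z_total = R1 + (R2 || L) = 82.16 + j101.8 Ω = 130.8∠51.1° Ω.
Step 5 — Source phasor: V = 18.6∠-105.2° V = -4.877 - j17.95 V.
Step 6 — Ohm's law: I = V / Z_total = (-4.877 - j17.95) / (82.16 + j101.8) = -0.1302 - j0.05712 A.
Step 7 — Convert to polar: |I| = 0.1421 A, ∠I = -156.3°.

I = 0.1421∠-156.3° A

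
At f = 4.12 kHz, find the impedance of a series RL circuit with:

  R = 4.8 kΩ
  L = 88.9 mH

Step 1 — Angular frequency: ω = 2π·f = 2π·4120 = 2.589e+04 rad/s.
Step 2 — Component impedances:
  R: Z = R = 4800 Ω
  L: Z = jωL = j·2.589e+04·0.0889 = 0 + j2301 Ω
Step 3 — Series combination: Z_total = R + L = 4800 + j2301 Ω = 5323∠25.6° Ω.

Z = 4800 + j2301 Ω = 5323∠25.6° Ω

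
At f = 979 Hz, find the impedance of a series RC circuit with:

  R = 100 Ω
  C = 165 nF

Step 1 — Angular frequency: ω = 2π·f = 2π·979 = 6151 rad/s.
Step 2 — Component impedances:
  R: Z = R = 100 Ω
  C: Z = 1/(jωC) = -j/(ω·C) = 0 - j985.3 Ω
Step 3 — Series combination: Z_total = R + C = 100 - j985.3 Ω = 990.3∠-84.2° Ω.

Z = 100 - j985.3 Ω = 990.3∠-84.2° Ω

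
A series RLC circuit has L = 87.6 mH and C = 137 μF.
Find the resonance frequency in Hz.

Step 1 — Resonance condition Im(Z)=0 gives ω₀ = 1/√(LC).
Step 2 — ω₀ = 1/√(0.0876·0.000137) = 288.7 rad/s.
Step 3 — f₀ = ω₀/(2π) = 45.94 Hz.

f₀ = 45.94 Hz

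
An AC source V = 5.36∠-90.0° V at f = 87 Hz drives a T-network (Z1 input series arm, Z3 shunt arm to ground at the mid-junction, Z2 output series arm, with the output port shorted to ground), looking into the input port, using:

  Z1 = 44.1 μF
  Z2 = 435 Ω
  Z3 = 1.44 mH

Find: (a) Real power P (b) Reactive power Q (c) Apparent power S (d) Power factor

Step 1 — Angular frequency: ω = 2π·f = 2π·87 = 546.6 rad/s.
Step 2 — Component impedances:
  Z1: Z = 1/(jωC) = -j/(ω·C) = 0 - j41.48 Ω
  Z2: Z = R = 435 Ω
  Z3: Z = jωL = j·546.6·0.00144 = 0 + j0.7872 Ω
Step 3 — With the output port shorted to ground, the output series arm Z2 runs from the junction to ground; the shunt arm Z3 also runs from the junction to ground. They appear in parallel: Z3 || Z2 = 0.001424 + j0.7872 Ω.
Step 4 — Series with input arm Z1: Z_in = Z1 + (Z3 || Z2) = 0.001424 - j40.7 Ω = 40.7∠-90.0° Ω.
Step 5 — Source phasor: V = 5.36∠-90.0° V = 0 - j5.36 V.
Step 6 — Current: I = V / Z = 0.1317 - j4.61e-06 A = 0.1317∠-0.0° A.
Step 7 — Complex power: S = V·I* = 2.471e-05 - j0.706 VA.
Step 8 — Real power: P = Re(S) = 2.471e-05 W.
Step 9 — Reactive power: Q = Im(S) = -0.706 VAR.
Step 10 — Apparent power: |S| = 0.706 VA.
Step 11 — Power factor: PF = P/|S| = 3.5e-05 (leading).

(a) P = 2.471e-05 W  (b) Q = -0.706 VAR  (c) S = 0.706 VA  (d) PF = 3.5e-05 (leading)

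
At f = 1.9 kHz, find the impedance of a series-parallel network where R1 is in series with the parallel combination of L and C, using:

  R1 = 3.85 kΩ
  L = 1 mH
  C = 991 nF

Step 1 — Angular frequency: ω = 2π·f = 2π·1900 = 1.194e+04 rad/s.
Step 2 — Component impedances:
  R1: Z = R = 3850 Ω
  L: Z = jωL = j·1.194e+04·0.001 = 0 + j11.94 Ω
  C: Z = 1/(jωC) = -j/(ω·C) = 0 - j84.53 Ω
Step 3 — Parallel branch: L || C = 1/(1/L + 1/C) = 0 + j13.9 Ω.
Step 4 — Series with R1: Z_total = R1 + (L || C) = 3850 + j13.9 Ω = 3850∠0.2° Ω.

Z = 3850 + j13.9 Ω = 3850∠0.2° Ω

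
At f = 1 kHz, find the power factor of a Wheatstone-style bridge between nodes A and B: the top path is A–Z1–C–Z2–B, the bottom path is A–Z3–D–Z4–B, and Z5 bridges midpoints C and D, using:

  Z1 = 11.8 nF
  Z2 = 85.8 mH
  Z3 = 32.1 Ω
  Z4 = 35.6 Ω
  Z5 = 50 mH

Step 1 — Angular frequency: ω = 2π·f = 2π·1000 = 6283 rad/s.
Step 2 — Component impedances:
  Z1: Z = 1/(jωC) = -j/(ω·C) = 0 - j1.349e+04 Ω
  Z2: Z = jωL = j·6283·0.0858 = 0 + j539.1 Ω
  Z3: Z = R = 32.1 Ω
  Z4: Z = R = 35.6 Ω
  Z5: Z = jωL = j·6283·0.05 = 0 + j314.2 Ω
Step 3 — Bridge requires nodal analysis (the Z5 bridge couples midpoints C and D, so the two paths cannot be reduced to a simple series/parallel combination). Setting node B to ground and injecting 1 A at node A, the 3-node admittance system at A, C, D solves to V_A = Z_AB = 67.64 + j1.329 Ω = 67.65∠1.1° Ω.
Step 4 — Power factor: PF = cos(φ) = Re(Z)/|Z| = 67.641/67.654 = 0.9998.
Step 5 — Type: Im(Z) = 1.329 ⇒ lagging (phase φ = 1.1°).

PF = 0.9998 (lagging, φ = 1.1°)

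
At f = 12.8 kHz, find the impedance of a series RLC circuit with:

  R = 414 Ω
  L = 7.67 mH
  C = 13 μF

Step 1 — Angular frequency: ω = 2π·f = 2π·1.28e+04 = 8.042e+04 rad/s.
Step 2 — Component impedances:
  R: Z = R = 414 Ω
  L: Z = jωL = j·8.042e+04·0.00767 = 0 + j616.9 Ω
  C: Z = 1/(jωC) = -j/(ω·C) = 0 - j0.9565 Ω
Step 3 — Series combination: Z_total = R + L + C = 414 + j615.9 Ω = 742.1∠56.1° Ω.

Z = 414 + j615.9 Ω = 742.1∠56.1° Ω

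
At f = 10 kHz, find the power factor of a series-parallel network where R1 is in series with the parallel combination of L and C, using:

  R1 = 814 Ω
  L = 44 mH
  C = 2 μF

Step 1 — Angular frequency: ω = 2π·f = 2π·1e+04 = 6.283e+04 rad/s.
Step 2 — Component impedances:
  R1: Z = R = 814 Ω
  L: Z = jωL = j·6.283e+04·0.044 = 0 + j2765 Ω
  C: Z = 1/(jωC) = -j/(ω·C) = 0 - j7.958 Ω
Step 3 — Parallel branch: L || C = 1/(1/L + 1/C) = 0 - j7.981 Ω.
Step 4 — Series with R1: Z_total = R1 + (L || C) = 814 - j7.981 Ω = 814∠-0.6° Ω.
Step 5 — Power factor: PF = cos(φ) = Re(Z)/|Z| = 814/814 = 1.
Step 6 — Type: Im(Z) = -7.981 ⇒ leading (phase φ = -0.6°).

PF = 1 (leading, φ = -0.6°)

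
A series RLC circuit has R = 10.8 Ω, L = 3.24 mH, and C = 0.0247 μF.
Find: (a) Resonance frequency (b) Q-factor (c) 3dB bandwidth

Step 1 — Resonance condition Im(Z)=0 gives ω₀ = 1/√(LC).
Step 2 — ω₀ = 1/√(0.00324·2.47e-08) = 1.118e+05 rad/s.
Step 3 — f₀ = ω₀/(2π) = 1.779e+04 Hz.
Step 4 — Series Q: Q = ω₀L/R = 1.118e+05·0.00324/10.8 = 33.54.
Step 5 — 3dB bandwidth: Δω = ω₀/Q = 3333 rad/s; BW = Δω/(2π) = 530.5 Hz.

(a) f₀ = 1.779e+04 Hz  (b) Q = 33.54  (c) BW = 530.5 Hz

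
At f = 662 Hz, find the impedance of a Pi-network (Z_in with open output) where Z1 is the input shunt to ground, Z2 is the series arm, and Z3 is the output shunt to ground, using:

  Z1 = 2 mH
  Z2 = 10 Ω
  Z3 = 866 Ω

Step 1 — Angular frequency: ω = 2π·f = 2π·662 = 4159 rad/s.
Step 2 — Component impedances:
  Z1: Z = jωL = j·4159·0.002 = 0 + j8.319 Ω
  Z2: Z = R = 10 Ω
  Z3: Z = R = 866 Ω
Step 3 — With open output, the series arm Z2 and the output shunt Z3 appear in series to ground: Z2 + Z3 = 876 Ω.
Step 4 — Parallel with input shunt Z1: Z_in = Z1 || (Z2 + Z3) = 0.07899 + j8.318 Ω = 8.319∠89.5° Ω.

Z = 0.07899 + j8.318 Ω = 8.319∠89.5° Ω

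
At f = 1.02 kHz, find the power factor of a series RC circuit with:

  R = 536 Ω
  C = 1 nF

Step 1 — Angular frequency: ω = 2π·f = 2π·1020 = 6409 rad/s.
Step 2 — Component impedances:
  R: Z = R = 536 Ω
  C: Z = 1/(jωC) = -j/(ω·C) = 0 - j1.56e+05 Ω
Step 3 — Series combination: Z_total = R + C = 536 - j1.56e+05 Ω = 1.56e+05∠-89.8° Ω.
Step 4 — Power factor: PF = cos(φ) = Re(Z)/|Z| = 536/1.5604e+05 = 0.003435.
Step 5 — Type: Im(Z) = -1.56e+05 ⇒ leading (phase φ = -89.8°).

PF = 0.003435 (leading, φ = -89.8°)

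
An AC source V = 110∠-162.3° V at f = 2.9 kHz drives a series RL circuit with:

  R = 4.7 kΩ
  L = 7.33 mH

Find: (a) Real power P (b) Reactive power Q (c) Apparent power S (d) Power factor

Step 1 — Angular frequency: ω = 2π·f = 2π·2900 = 1.822e+04 rad/s.
Step 2 — Component impedances:
  R: Z = R = 4700 Ω
  L: Z = jωL = j·1.822e+04·0.00733 = 0 + j133.6 Ω
Step 3 — Series combination: Z_total = R + L = 4700 + j133.6 Ω = 4702∠1.6° Ω.
Step 4 — Source phasor: V = 110∠-162.3° V = -104.8 - j33.44 V.
Step 5 — Current: I = V / Z = -0.02248 - j0.006477 A = 0.02339∠-163.9° A.
Step 6 — Complex power: S = V·I* = 2.572 + j0.0731 VA.
Step 7 — Real power: P = Re(S) = 2.572 W.
Step 8 — Reactive power: Q = Im(S) = 0.0731 VAR.
Step 9 — Apparent power: |S| = 2.573 VA.
Step 10 — Power factor: PF = P/|S| = 0.9996 (lagging).

(a) P = 2.572 W  (b) Q = 0.0731 VAR  (c) S = 2.573 VA  (d) PF = 0.9996 (lagging)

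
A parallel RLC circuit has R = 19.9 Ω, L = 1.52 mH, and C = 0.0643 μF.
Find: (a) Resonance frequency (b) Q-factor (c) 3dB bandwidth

Step 1 — Resonance: ω₀ = 1/√(LC) = 1/√(0.00152·6.43e-08) = 1.012e+05 rad/s.
Step 2 — f₀ = ω₀/(2π) = 1.61e+04 Hz.
Step 3 — Parallel Q: Q = R/(ω₀L) = 19.9/(1.012e+05·0.00152) = 0.1294.
Step 4 — Bandwidth: Δω = ω₀/Q = 7.815e+05 rad/s; BW = Δω/(2π) = 1.244e+05 Hz.

(a) f₀ = 1.61e+04 Hz  (b) Q = 0.1294  (c) BW = 1.244e+05 Hz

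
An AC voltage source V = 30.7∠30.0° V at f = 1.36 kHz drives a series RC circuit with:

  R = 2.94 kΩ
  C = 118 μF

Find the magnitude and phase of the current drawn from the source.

Step 1 — Angular frequency: ω = 2π·f = 2π·1360 = 8545 rad/s.
Step 2 — Component impedances:
  R: Z = R = 2940 Ω
  C: Z = 1/(jωC) = -j/(ω·C) = 0 - j0.9917 Ω
Step 3 — Series combination: Z_total = R + C = 2940 - j0.9917 Ω = 2940∠-0.0° Ω.
Step 4 — Source phasor: V = 30.7∠30.0° V = 26.59 + j15.35 V.
Step 5 — Ohm's law: I = V / Z_total = (26.59 + j15.35) / (2940 - j0.9917) = 0.009041 + j0.005224 A.
Step 6 — Convert to polar: |I| = 0.01044 A, ∠I = 30.0°.

I = 0.01044∠30.0° A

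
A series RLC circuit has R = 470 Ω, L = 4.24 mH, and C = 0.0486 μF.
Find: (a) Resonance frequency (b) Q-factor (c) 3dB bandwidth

Step 1 — Resonance condition Im(Z)=0 gives ω₀ = 1/√(LC).
Step 2 — ω₀ = 1/√(0.00424·4.86e-08) = 6.966e+04 rad/s.
Step 3 — f₀ = ω₀/(2π) = 1.109e+04 Hz.
Step 4 — Series Q: Q = ω₀L/R = 6.966e+04·0.00424/470 = 0.6284.
Step 5 — 3dB bandwidth: Δω = ω₀/Q = 1.108e+05 rad/s; BW = Δω/(2π) = 1.764e+04 Hz.

(a) f₀ = 1.109e+04 Hz  (b) Q = 0.6284  (c) BW = 1.764e+04 Hz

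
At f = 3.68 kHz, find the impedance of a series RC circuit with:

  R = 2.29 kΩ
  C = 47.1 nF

Step 1 — Angular frequency: ω = 2π·f = 2π·3680 = 2.312e+04 rad/s.
Step 2 — Component impedances:
  R: Z = R = 2290 Ω
  C: Z = 1/(jωC) = -j/(ω·C) = 0 - j918.2 Ω
Step 3 — Series combination: Z_total = R + C = 2290 - j918.2 Ω = 2467∠-21.8° Ω.

Z = 2290 - j918.2 Ω = 2467∠-21.8° Ω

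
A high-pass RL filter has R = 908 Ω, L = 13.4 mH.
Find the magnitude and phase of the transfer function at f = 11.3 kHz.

Step 1 — Angular frequency: ω = 2π·1.13e+04 = 7.1e+04 rad/s.
Step 2 — Transfer function: H(jω) = jωL/(R + jωL).
Step 3 — Numerator jωL = j·951.4; denominator R + jωL = 908 + j951.4.
Step 4 — H = 0.5233 + j0.4995.
Step 5 — Magnitude: |H| = 0.7234 (-2.8 dB); phase: φ = 43.7°.

|H| = 0.7234 (-2.8 dB), φ = 43.7°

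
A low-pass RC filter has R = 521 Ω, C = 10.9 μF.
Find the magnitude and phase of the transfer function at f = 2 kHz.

Step 1 — Angular frequency: ω = 2π·2000 = 1.257e+04 rad/s.
Step 2 — Transfer function: H(jω) = 1/(1 + jωRC).
Step 3 — Denominator: 1 + jωRC = 1 + j·1.257e+04·521·1.09e-05 = 1 + j71.36.
Step 4 — H = 0.0001963 - j0.01401.
Step 5 — Magnitude: |H| = 0.01401 (-37.1 dB); phase: φ = -89.2°.

|H| = 0.01401 (-37.1 dB), φ = -89.2°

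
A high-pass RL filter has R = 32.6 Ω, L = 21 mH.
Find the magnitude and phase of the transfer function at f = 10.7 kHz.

Step 1 — Angular frequency: ω = 2π·1.07e+04 = 6.723e+04 rad/s.
Step 2 — Transfer function: H(jω) = jωL/(R + jωL).
Step 3 — Numerator jωL = j·1412; denominator R + jωL = 32.6 + j1412.
Step 4 — H = 0.9995 + j0.02308.
Step 5 — Magnitude: |H| = 0.9997 (-0.0 dB); phase: φ = 1.3°.

|H| = 0.9997 (-0.0 dB), φ = 1.3°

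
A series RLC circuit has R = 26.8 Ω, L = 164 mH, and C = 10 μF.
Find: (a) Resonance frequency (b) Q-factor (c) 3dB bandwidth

Step 1 — Resonance: ω₀ = 1/√(LC) = 1/√(0.164·1e-05) = 780.9 rad/s.
Step 2 — f₀ = ω₀/(2π) = 124.3 Hz.
Step 3 — Series Q: Q = ω₀L/R = 780.9·0.164/26.8 = 4.778.
Step 4 — Bandwidth: Δω = ω₀/Q = 163.4 rad/s; BW = Δω/(2π) = 26.01 Hz.

(a) f₀ = 124.3 Hz  (b) Q = 4.778  (c) BW = 26.01 Hz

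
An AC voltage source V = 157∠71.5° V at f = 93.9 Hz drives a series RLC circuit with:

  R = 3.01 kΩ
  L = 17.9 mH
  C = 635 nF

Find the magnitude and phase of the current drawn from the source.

Step 1 — Angular frequency: ω = 2π·f = 2π·93.9 = 590 rad/s.
Step 2 — Component impedances:
  R: Z = R = 3010 Ω
  L: Z = jωL = j·590·0.0179 = 0 + j10.56 Ω
  C: Z = 1/(jωC) = -j/(ω·C) = 0 - j2669 Ω
Step 3 — Series combination: Z_total = R + L + C = 3010 - j2659 Ω = 4016∠-41.5° Ω.
Step 4 — Source phasor: V = 157∠71.5° V = 49.82 + j148.9 V.
Step 5 — Ohm's law: I = V / Z_total = (49.82 + j148.9) / (3010 - j2659) = -0.01525 + j0.036 A.
Step 6 — Convert to polar: |I| = 0.03909 A, ∠I = 113.0°.

I = 0.03909∠113.0° A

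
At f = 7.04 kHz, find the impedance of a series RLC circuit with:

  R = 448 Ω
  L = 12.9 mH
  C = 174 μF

Step 1 — Angular frequency: ω = 2π·f = 2π·7040 = 4.423e+04 rad/s.
Step 2 — Component impedances:
  R: Z = R = 448 Ω
  L: Z = jωL = j·4.423e+04·0.0129 = 0 + j570.6 Ω
  C: Z = 1/(jωC) = -j/(ω·C) = 0 - j0.1299 Ω
Step 3 — Series combination: Z_total = R + L + C = 448 + j570.5 Ω = 725.4∠51.9° Ω.

Z = 448 + j570.5 Ω = 725.4∠51.9° Ω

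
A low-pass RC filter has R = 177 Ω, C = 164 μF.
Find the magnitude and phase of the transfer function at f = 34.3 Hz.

Step 1 — Angular frequency: ω = 2π·34.3 = 215.5 rad/s.
Step 2 — Transfer function: H(jω) = 1/(1 + jωRC).
Step 3 — Denominator: 1 + jωRC = 1 + j·215.5·177·0.000164 = 1 + j6.256.
Step 4 — H = 0.02491 - j0.1559.
Step 5 — Magnitude: |H| = 0.1578 (-16.0 dB); phase: φ = -80.9°.

|H| = 0.1578 (-16.0 dB), φ = -80.9°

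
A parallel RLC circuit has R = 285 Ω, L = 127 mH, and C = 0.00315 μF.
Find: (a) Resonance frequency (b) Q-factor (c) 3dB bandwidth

Step 1 — Resonance: ω₀ = 1/√(LC) = 1/√(0.127·3.15e-09) = 5e+04 rad/s.
Step 2 — f₀ = ω₀/(2π) = 7957 Hz.
Step 3 — Parallel Q: Q = R/(ω₀L) = 285/(5e+04·0.127) = 0.04488.
Step 4 — Bandwidth: Δω = ω₀/Q = 1.114e+06 rad/s; BW = Δω/(2π) = 1.773e+05 Hz.

(a) f₀ = 7957 Hz  (b) Q = 0.04488  (c) BW = 1.773e+05 Hz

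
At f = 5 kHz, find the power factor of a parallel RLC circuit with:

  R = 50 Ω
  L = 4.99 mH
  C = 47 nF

Step 1 — Angular frequency: ω = 2π·f = 2π·5000 = 3.142e+04 rad/s.
Step 2 — Component impedances:
  R: Z = R = 50 Ω
  L: Z = jωL = j·3.142e+04·0.00499 = 0 + j156.8 Ω
  C: Z = 1/(jωC) = -j/(ω·C) = 0 - j677.3 Ω
Step 3 — Parallel combination: 1/Z_total = 1/R + 1/L + 1/C; Z_total = 47.17 + j11.56 Ω = 48.56∠13.8° Ω.
Step 4 — Power factor: PF = cos(φ) = Re(Z)/|Z| = 47.1661/48.5624 = 0.9712.
Step 5 — Type: Im(Z) = 11.56 ⇒ lagging (phase φ = 13.8°).

PF = 0.9712 (lagging, φ = 13.8°)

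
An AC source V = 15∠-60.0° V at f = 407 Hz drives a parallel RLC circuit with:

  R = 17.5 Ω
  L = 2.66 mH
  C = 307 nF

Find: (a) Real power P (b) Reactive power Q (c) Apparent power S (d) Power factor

Step 1 — Angular frequency: ω = 2π·f = 2π·407 = 2557 rad/s.
Step 2 — Component impedances:
  R: Z = R = 17.5 Ω
  L: Z = jωL = j·2557·0.00266 = 0 + j6.802 Ω
  C: Z = 1/(jωC) = -j/(ω·C) = 0 - j1274 Ω
Step 3 — Parallel combination: 1/Z_total = 1/R + 1/L + 1/C; Z_total = 2.318 + j5.933 Ω = 6.37∠68.7° Ω.
Step 4 — Source phasor: V = 15∠-60.0° V = 7.5 - j12.99 V.
Step 5 — Current: I = V / Z = -1.471 - j1.839 A = 2.355∠-128.7° A.
Step 6 — Complex power: S = V·I* = 12.86 + j32.9 VA.
Step 7 — Real power: P = Re(S) = 12.86 W.
Step 8 — Reactive power: Q = Im(S) = 32.9 VAR.
Step 9 — Apparent power: |S| = 35.32 VA.
Step 10 — Power factor: PF = P/|S| = 0.364 (lagging).

(a) P = 12.86 W  (b) Q = 32.9 VAR  (c) S = 35.32 VA  (d) PF = 0.364 (lagging)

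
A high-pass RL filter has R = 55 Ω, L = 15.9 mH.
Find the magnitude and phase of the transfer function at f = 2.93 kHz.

Step 1 — Angular frequency: ω = 2π·2930 = 1.841e+04 rad/s.
Step 2 — Transfer function: H(jω) = jωL/(R + jωL).
Step 3 — Numerator jωL = j·292.7; denominator R + jωL = 55 + j292.7.
Step 4 — H = 0.9659 + j0.1815.
Step 5 — Magnitude: |H| = 0.9828 (-0.2 dB); phase: φ = 10.6°.

|H| = 0.9828 (-0.2 dB), φ = 10.6°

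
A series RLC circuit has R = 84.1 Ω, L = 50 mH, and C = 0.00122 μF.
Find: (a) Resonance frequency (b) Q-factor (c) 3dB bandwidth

Step 1 — Resonance: ω₀ = 1/√(LC) = 1/√(0.05·1.22e-09) = 1.28e+05 rad/s.
Step 2 — f₀ = ω₀/(2π) = 2.038e+04 Hz.
Step 3 — Series Q: Q = ω₀L/R = 1.28e+05·0.05/84.1 = 76.12.
Step 4 — Bandwidth: Δω = ω₀/Q = 1682 rad/s; BW = Δω/(2π) = 267.7 Hz.

(a) f₀ = 2.038e+04 Hz  (b) Q = 76.12  (c) BW = 267.7 Hz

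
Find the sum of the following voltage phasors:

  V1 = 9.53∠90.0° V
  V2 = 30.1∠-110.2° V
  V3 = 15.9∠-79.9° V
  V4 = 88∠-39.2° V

Step 1 — Convert each phasor to rectangular form:
  V1 = 9.53·(cos(90.0°) + j·sin(90.0°)) = 0 + j9.53 V
  V2 = 30.1·(cos(-110.2°) + j·sin(-110.2°)) = -10.39 - j28.25 V
  V3 = 15.9·(cos(-79.9°) + j·sin(-79.9°)) = 2.788 - j15.65 V
  V4 = 88·(cos(-39.2°) + j·sin(-39.2°)) = 68.2 - j55.62 V
Step 2 — Sum components: V_total = 60.59 - j89.99 V.
Step 3 — Convert to polar: |V_total| = 108.5 V, ∠V_total = -56.0°.

V_total = 108.5∠-56.0° V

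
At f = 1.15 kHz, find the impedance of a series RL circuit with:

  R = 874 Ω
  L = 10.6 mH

Step 1 — Angular frequency: ω = 2π·f = 2π·1150 = 7226 rad/s.
Step 2 — Component impedances:
  R: Z = R = 874 Ω
  L: Z = jωL = j·7226·0.0106 = 0 + j76.59 Ω
Step 3 — Series combination: Z_total = R + L = 874 + j76.59 Ω = 877.3∠5.0° Ω.

Z = 874 + j76.59 Ω = 877.3∠5.0° Ω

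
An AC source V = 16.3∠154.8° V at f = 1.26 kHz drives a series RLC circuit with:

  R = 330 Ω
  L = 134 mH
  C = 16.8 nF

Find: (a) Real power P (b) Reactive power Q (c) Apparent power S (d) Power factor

Step 1 — Angular frequency: ω = 2π·f = 2π·1260 = 7917 rad/s.
Step 2 — Component impedances:
  R: Z = R = 330 Ω
  L: Z = jωL = j·7917·0.134 = 0 + j1061 Ω
  C: Z = 1/(jωC) = -j/(ω·C) = 0 - j7519 Ω
Step 3 — Series combination: Z_total = R + L + C = 330 - j6458 Ω = 6466∠-87.1° Ω.
Step 4 — Source phasor: V = 16.3∠154.8° V = -14.75 + j6.94 V.
Step 5 — Current: I = V / Z = -0.001188 - j0.002223 A = 0.002521∠-118.1° A.
Step 6 — Complex power: S = V·I* = 0.002097 - j0.04104 VA.
Step 7 — Real power: P = Re(S) = 0.002097 W.
Step 8 — Reactive power: Q = Im(S) = -0.04104 VAR.
Step 9 — Apparent power: |S| = 0.04109 VA.
Step 10 — Power factor: PF = P/|S| = 0.05103 (leading).

(a) P = 0.002097 W  (b) Q = -0.04104 VAR  (c) S = 0.04109 VA  (d) PF = 0.05103 (leading)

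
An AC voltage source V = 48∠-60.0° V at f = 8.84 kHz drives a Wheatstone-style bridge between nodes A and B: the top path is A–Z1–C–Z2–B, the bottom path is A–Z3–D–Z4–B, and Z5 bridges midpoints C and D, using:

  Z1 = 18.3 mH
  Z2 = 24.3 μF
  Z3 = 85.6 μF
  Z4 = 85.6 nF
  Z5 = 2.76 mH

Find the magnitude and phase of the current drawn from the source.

Step 1 — Angular frequency: ω = 2π·f = 2π·8840 = 5.554e+04 rad/s.
Step 2 — Component impedances:
  Z1: Z = jωL = j·5.554e+04·0.0183 = 0 + j1016 Ω
  Z2: Z = 1/(jωC) = -j/(ω·C) = 0 - j0.7409 Ω
  Z3: Z = 1/(jωC) = -j/(ω·C) = 0 - j0.2103 Ω
  Z4: Z = 1/(jωC) = -j/(ω·C) = 0 - j210.3 Ω
  Z5: Z = jωL = j·5.554e+04·0.00276 = 0 + j153.3 Ω
Step 3 — Bridge requires nodal analysis (the Z5 bridge couples midpoints C and D, so the two paths cannot be reduced to a simple series/parallel combination). Setting node B to ground and injecting 1 A at node A, the 3-node admittance system at A, C, D solves to V_A = Z_AB = 0 + j357.8 Ω = 357.8∠90.0° Ω.
Step 4 — Source phasor: V = 48∠-60.0° V = 24 - j41.57 V.
Step 5 — Ohm's law: I = V / Z_total = (24 - j41.57) / (0 + j357.8) = -0.1162 - j0.06708 A.
Step 6 — Convert to polar: |I| = 0.1342 A, ∠I = -150.0°.

I = 0.1342∠-150.0° A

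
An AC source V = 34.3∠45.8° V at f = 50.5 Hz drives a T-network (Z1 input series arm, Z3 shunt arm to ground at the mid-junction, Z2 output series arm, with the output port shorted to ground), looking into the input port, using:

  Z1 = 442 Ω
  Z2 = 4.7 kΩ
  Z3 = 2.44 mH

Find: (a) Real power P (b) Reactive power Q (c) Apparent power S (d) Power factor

Step 1 — Angular frequency: ω = 2π·f = 2π·50.5 = 317.3 rad/s.
Step 2 — Component impedances:
  Z1: Z = R = 442 Ω
  Z2: Z = R = 4700 Ω
  Z3: Z = jωL = j·317.3·0.00244 = 0 + j0.7742 Ω
Step 3 — With the output port shorted to ground, the output series arm Z2 runs from the junction to ground; the shunt arm Z3 also runs from the junction to ground. They appear in parallel: Z3 || Z2 = 0.0001275 + j0.7742 Ω.
Step 4 — Series with input arm Z1: Z_in = Z1 + (Z3 || Z2) = 442 + j0.7742 Ω = 442∠0.1° Ω.
Step 5 — Source phasor: V = 34.3∠45.8° V = 23.91 + j24.59 V.
Step 6 — Current: I = V / Z = 0.0542 + j0.05554 A = 0.0776∠45.7° A.
Step 7 — Complex power: S = V·I* = 2.662 + j0.004662 VA.
Step 8 — Real power: P = Re(S) = 2.662 W.
Step 9 — Reactive power: Q = Im(S) = 0.004662 VAR.
Step 10 — Apparent power: |S| = 2.662 VA.
Step 11 — Power factor: PF = P/|S| = 1 (lagging).

(a) P = 2.662 W  (b) Q = 0.004662 VAR  (c) S = 2.662 VA  (d) PF = 1 (lagging)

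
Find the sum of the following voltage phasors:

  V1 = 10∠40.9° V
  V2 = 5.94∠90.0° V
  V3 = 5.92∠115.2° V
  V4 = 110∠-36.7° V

Step 1 — Convert each phasor to rectangular form:
  V1 = 10·(cos(40.9°) + j·sin(40.9°)) = 7.559 + j6.547 V
  V2 = 5.94·(cos(90.0°) + j·sin(90.0°)) = 0 + j5.94 V
  V3 = 5.92·(cos(115.2°) + j·sin(115.2°)) = -2.521 + j5.357 V
  V4 = 110·(cos(-36.7°) + j·sin(-36.7°)) = 88.2 - j65.74 V
Step 2 — Sum components: V_total = 93.23 - j47.89 V.
Step 3 — Convert to polar: |V_total| = 104.8 V, ∠V_total = -27.2°.

V_total = 104.8∠-27.2° V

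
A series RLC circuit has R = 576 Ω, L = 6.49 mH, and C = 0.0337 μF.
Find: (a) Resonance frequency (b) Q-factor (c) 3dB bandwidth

Step 1 — Resonance: ω₀ = 1/√(LC) = 1/√(0.00649·3.37e-08) = 6.762e+04 rad/s.
Step 2 — f₀ = ω₀/(2π) = 1.076e+04 Hz.
Step 3 — Series Q: Q = ω₀L/R = 6.762e+04·0.00649/576 = 0.7619.
Step 4 — Bandwidth: Δω = ω₀/Q = 8.875e+04 rad/s; BW = Δω/(2π) = 1.413e+04 Hz.

(a) f₀ = 1.076e+04 Hz  (b) Q = 0.7619  (c) BW = 1.413e+04 Hz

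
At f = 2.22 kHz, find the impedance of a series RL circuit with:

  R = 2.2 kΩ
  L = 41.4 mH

Step 1 — Angular frequency: ω = 2π·f = 2π·2220 = 1.395e+04 rad/s.
Step 2 — Component impedances:
  R: Z = R = 2200 Ω
  L: Z = jωL = j·1.395e+04·0.0414 = 0 + j577.5 Ω
Step 3 — Series combination: Z_total = R + L = 2200 + j577.5 Ω = 2275∠14.7° Ω.

Z = 2200 + j577.5 Ω = 2275∠14.7° Ω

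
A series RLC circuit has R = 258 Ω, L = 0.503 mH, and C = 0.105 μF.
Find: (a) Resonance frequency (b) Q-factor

Step 1 — Resonance condition Im(Z)=0 gives ω₀ = 1/√(LC).
Step 2 — ω₀ = 1/√(0.000503·1.05e-07) = 1.376e+05 rad/s.
Step 3 — f₀ = ω₀/(2π) = 2.19e+04 Hz.
Step 4 — Series Q: Q = ω₀L/R = 1.376e+05·0.000503/258 = 0.2683.

(a) f₀ = 2.19e+04 Hz  (b) Q = 0.2683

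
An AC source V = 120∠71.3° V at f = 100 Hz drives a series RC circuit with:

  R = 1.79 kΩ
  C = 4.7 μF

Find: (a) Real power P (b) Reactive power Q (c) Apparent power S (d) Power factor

Step 1 — Angular frequency: ω = 2π·f = 2π·100 = 628.3 rad/s.
Step 2 — Component impedances:
  R: Z = R = 1790 Ω
  C: Z = 1/(jωC) = -j/(ω·C) = 0 - j338.6 Ω
Step 3 — Series combination: Z_total = R + C = 1790 - j338.6 Ω = 1822∠-10.7° Ω.
Step 4 — Source phasor: V = 120∠71.3° V = 38.47 + j113.7 V.
Step 5 — Current: I = V / Z = 0.009153 + j0.06523 A = 0.06587∠82.0° A.
Step 6 — Complex power: S = V·I* = 7.767 - j1.469 VA.
Step 7 — Real power: P = Re(S) = 7.767 W.
Step 8 — Reactive power: Q = Im(S) = -1.469 VAR.
Step 9 — Apparent power: |S| = 7.904 VA.
Step 10 — Power factor: PF = P/|S| = 0.9826 (leading).

(a) P = 7.767 W  (b) Q = -1.469 VAR  (c) S = 7.904 VA  (d) PF = 0.9826 (leading)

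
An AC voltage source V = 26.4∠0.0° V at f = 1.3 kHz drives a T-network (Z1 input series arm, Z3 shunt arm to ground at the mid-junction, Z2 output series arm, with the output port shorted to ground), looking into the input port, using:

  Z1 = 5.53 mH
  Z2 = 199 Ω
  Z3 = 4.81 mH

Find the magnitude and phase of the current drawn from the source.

Step 1 — Angular frequency: ω = 2π·f = 2π·1300 = 8168 rad/s.
Step 2 — Component impedances:
  Z1: Z = jωL = j·8168·0.00553 = 0 + j45.17 Ω
  Z2: Z = R = 199 Ω
  Z3: Z = jωL = j·8168·0.00481 = 0 + j39.29 Ω
Step 3 — With the output port shorted to ground, the output series arm Z2 runs from the junction to ground; the shunt arm Z3 also runs from the junction to ground. They appear in parallel: Z3 || Z2 = 7.466 + j37.81 Ω.
Step 4 — Series with input arm Z1: Z_in = Z1 + (Z3 || Z2) = 7.466 + j82.98 Ω = 83.32∠84.9° Ω.
Step 5 — Source phasor: V = 26.4∠0.0° V = 26.4 V.
Step 6 — Ohm's law: I = V / Z_total = (26.4) / (7.466 + j82.98) = 0.02839 - j0.3156 A.
Step 7 — Convert to polar: |I| = 0.3169 A, ∠I = -84.9°.

I = 0.3169∠-84.9° A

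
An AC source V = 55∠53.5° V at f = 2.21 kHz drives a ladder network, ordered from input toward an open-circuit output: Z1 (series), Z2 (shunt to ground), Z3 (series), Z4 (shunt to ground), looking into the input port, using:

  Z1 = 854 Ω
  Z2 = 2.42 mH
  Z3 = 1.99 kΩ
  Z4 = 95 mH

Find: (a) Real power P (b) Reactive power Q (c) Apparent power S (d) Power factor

Step 1 — Angular frequency: ω = 2π·f = 2π·2210 = 1.389e+04 rad/s.
Step 2 — Component impedances:
  Z1: Z = R = 854 Ω
  Z2: Z = jωL = j·1.389e+04·0.00242 = 0 + j33.6 Ω
  Z3: Z = R = 1990 Ω
  Z4: Z = jωL = j·1.389e+04·0.095 = 0 + j1319 Ω
Step 3 — Ladder network (open output): work backward from the far end, alternating series and parallel combinations. Z_in = 854.4 + j33.34 Ω = 855∠2.2° Ω.
Step 4 — Source phasor: V = 55∠53.5° V = 32.72 + j44.21 V.
Step 5 — Current: I = V / Z = 0.04025 + j0.05018 A = 0.06432∠51.3° A.
Step 6 — Complex power: S = V·I* = 3.535 + j0.1379 VA.
Step 7 — Real power: P = Re(S) = 3.535 W.
Step 8 — Reactive power: Q = Im(S) = 0.1379 VAR.
Step 9 — Apparent power: |S| = 3.538 VA.
Step 10 — Power factor: PF = P/|S| = 0.9992 (lagging).

(a) P = 3.535 W  (b) Q = 0.1379 VAR  (c) S = 3.538 VA  (d) PF = 0.9992 (lagging)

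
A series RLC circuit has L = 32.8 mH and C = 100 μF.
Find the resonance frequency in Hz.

Step 1 — Resonance condition Im(Z)=0 gives ω₀ = 1/√(LC).
Step 2 — ω₀ = 1/√(0.0328·0.0001) = 552.2 rad/s.
Step 3 — f₀ = ω₀/(2π) = 87.88 Hz.

f₀ = 87.88 Hz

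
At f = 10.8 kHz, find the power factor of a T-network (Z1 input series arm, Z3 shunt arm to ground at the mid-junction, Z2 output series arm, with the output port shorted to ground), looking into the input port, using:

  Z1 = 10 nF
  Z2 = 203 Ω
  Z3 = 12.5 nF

Step 1 — Angular frequency: ω = 2π·f = 2π·1.08e+04 = 6.786e+04 rad/s.
Step 2 — Component impedances:
  Z1: Z = 1/(jωC) = -j/(ω·C) = 0 - j1474 Ω
  Z2: Z = R = 203 Ω
  Z3: Z = 1/(jωC) = -j/(ω·C) = 0 - j1179 Ω
Step 3 — With the output port shorted to ground, the output series arm Z2 runs from the junction to ground; the shunt arm Z3 also runs from the junction to ground. They appear in parallel: Z3 || Z2 = 197.2 - j33.95 Ω.
Step 4 — Series with input arm Z1: Z_in = Z1 + (Z3 || Z2) = 197.2 - j1508 Ω = 1520∠-82.5° Ω.
Step 5 — Power factor: PF = cos(φ) = Re(Z)/|Z| = 197.2/1520 = 0.1297.
Step 6 — Type: Im(Z) = -1508 ⇒ leading (phase φ = -82.5°).

PF = 0.1297 (leading, φ = -82.5°)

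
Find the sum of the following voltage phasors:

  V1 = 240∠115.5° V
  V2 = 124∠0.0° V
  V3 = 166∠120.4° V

Step 1 — Convert each phasor to rectangular form:
  V1 = 240·(cos(115.5°) + j·sin(115.5°)) = -103.3 + j216.6 V
  V2 = 124·(cos(0.0°) + j·sin(0.0°)) = 124 V
  V3 = 166·(cos(120.4°) + j·sin(120.4°)) = -84 + j143.2 V
Step 2 — Sum components: V_total = -63.32 + j359.8 V.
Step 3 — Convert to polar: |V_total| = 365.3 V, ∠V_total = 100.0°.

V_total = 365.3∠100.0° V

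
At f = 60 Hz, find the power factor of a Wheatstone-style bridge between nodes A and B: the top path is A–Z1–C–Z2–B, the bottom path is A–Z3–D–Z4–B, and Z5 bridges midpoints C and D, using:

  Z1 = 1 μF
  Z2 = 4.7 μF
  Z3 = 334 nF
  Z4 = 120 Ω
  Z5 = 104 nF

Step 1 — Angular frequency: ω = 2π·f = 2π·60 = 377 rad/s.
Step 2 — Component impedances:
  Z1: Z = 1/(jωC) = -j/(ω·C) = 0 - j2653 Ω
  Z2: Z = 1/(jωC) = -j/(ω·C) = 0 - j564.4 Ω
  Z3: Z = 1/(jωC) = -j/(ω·C) = 0 - j7942 Ω
  Z4: Z = R = 120 Ω
  Z5: Z = 1/(jωC) = -j/(ω·C) = 0 - j2.551e+04 Ω
Step 3 — Bridge requires nodal analysis (the Z5 bridge couples midpoints C and D, so the two paths cannot be reduced to a simple series/parallel combination). Setting node B to ground and injecting 1 A at node A, the 3-node admittance system at A, C, D solves to V_A = Z_AB = 11.01 - j2284 Ω = 2284∠-89.7° Ω.
Step 4 — Power factor: PF = cos(φ) = Re(Z)/|Z| = 11.0098/2283.54 = 0.004821.
Step 5 — Type: Im(Z) = -2284 ⇒ leading (phase φ = -89.7°).

PF = 0.004821 (leading, φ = -89.7°)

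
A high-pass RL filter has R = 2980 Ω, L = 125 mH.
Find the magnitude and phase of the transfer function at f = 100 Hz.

Step 1 — Angular frequency: ω = 2π·100 = 628.3 rad/s.
Step 2 — Transfer function: H(jω) = jωL/(R + jωL).
Step 3 — Numerator jωL = j·78.54; denominator R + jωL = 2980 + j78.54.
Step 4 — H = 0.0006941 + j0.02634.
Step 5 — Magnitude: |H| = 0.02635 (-31.6 dB); phase: φ = 88.5°.

|H| = 0.02635 (-31.6 dB), φ = 88.5°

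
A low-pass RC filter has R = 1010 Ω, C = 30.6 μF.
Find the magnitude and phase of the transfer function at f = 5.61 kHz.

Step 1 — Angular frequency: ω = 2π·5610 = 3.525e+04 rad/s.
Step 2 — Transfer function: H(jω) = 1/(1 + jωRC).
Step 3 — Denominator: 1 + jωRC = 1 + j·3.525e+04·1010·3.06e-05 = 1 + j1089.
Step 4 — H = 8.426e-07 - j0.0009179.
Step 5 — Magnitude: |H| = 0.0009179 (-60.7 dB); phase: φ = -89.9°.

|H| = 0.0009179 (-60.7 dB), φ = -89.9°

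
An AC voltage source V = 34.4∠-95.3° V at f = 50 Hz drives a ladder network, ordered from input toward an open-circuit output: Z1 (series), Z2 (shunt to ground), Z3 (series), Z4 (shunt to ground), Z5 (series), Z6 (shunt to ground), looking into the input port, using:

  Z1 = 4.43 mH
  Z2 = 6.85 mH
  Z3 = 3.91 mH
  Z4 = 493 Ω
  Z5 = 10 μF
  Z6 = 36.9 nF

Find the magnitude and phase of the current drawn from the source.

Step 1 — Angular frequency: ω = 2π·f = 2π·50 = 314.2 rad/s.
Step 2 — Component impedances:
  Z1: Z = jωL = j·314.2·0.00443 = 0 + j1.392 Ω
  Z2: Z = jωL = j·314.2·0.00685 = 0 + j2.152 Ω
  Z3: Z = jωL = j·314.2·0.00391 = 0 + j1.228 Ω
  Z4: Z = R = 493 Ω
  Z5: Z = 1/(jωC) = -j/(ω·C) = 0 - j318.3 Ω
  Z6: Z = 1/(jωC) = -j/(ω·C) = 0 - j8.626e+04 Ω
Step 3 — Ladder network (open output): work backward from the far end, alternating series and parallel combinations. Z_in = 0.009394 + j3.544 Ω = 3.544∠89.8° Ω.
Step 4 — Source phasor: V = 34.4∠-95.3° V = -3.178 - j34.25 V.
Step 5 — Ohm's law: I = V / Z_total = (-3.178 - j34.25) / (0.009394 + j3.544) = -9.668 + j0.871 A.
Step 6 — Convert to polar: |I| = 9.707 A, ∠I = 174.9°.

I = 9.707∠174.9° A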